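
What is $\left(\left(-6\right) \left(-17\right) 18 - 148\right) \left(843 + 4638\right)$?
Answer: $9251928$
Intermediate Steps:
$\left(\left(-6\right) \left(-17\right) 18 - 148\right) \left(843 + 4638\right) = \left(102 \cdot 18 - 148\right) 5481 = \left(1836 - 148\right) 5481 = 1688 \cdot 5481 = 9251928$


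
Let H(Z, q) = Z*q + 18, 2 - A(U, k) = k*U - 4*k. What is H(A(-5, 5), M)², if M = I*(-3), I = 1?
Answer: 15129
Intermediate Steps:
A(U, k) = 2 + 4*k - U*k (A(U, k) = 2 - (k*U - 4*k) = 2 - (U*k - 4*k) = 2 - (-4*k + U*k) = 2 + (4*k - U*k) = 2 + 4*k - U*k)
M = -3 (M = 1*(-3) = -3)
H(Z, q) = 18 + Z*q
H(A(-5, 5), M)² = (18 + (2 + 4*5 - 1*(-5)*5)*(-3))² = (18 + (2 + 20 + 25)*(-3))² = (18 + 47*(-3))² = (18 - 141)² = (-123)² = 15129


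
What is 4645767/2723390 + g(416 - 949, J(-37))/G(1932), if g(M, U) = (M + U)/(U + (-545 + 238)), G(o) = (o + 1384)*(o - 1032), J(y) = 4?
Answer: 420104403221771/246268859014800 ≈ 1.7059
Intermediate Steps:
G(o) = (-1032 + o)*(1384 + o) (G(o) = (1384 + o)*(-1032 + o) = (-1032 + o)*(1384 + o))
g(M, U) = (M + U)/(-307 + U) (g(M, U) = (M + U)/(U - 307) = (M + U)/(-307 + U))
4645767/2723390 + g(416 - 949, J(-37))/G(1932) = 4645767/2723390 + (((416 - 949) + 4)/(-307 + 4))/(-1428288 + 1932² + 352*1932) = 4645767*(1/2723390) + ((-533 + 4)/(-303))/(-1428288 + 3732624 + 680064) = 4645767/2723390 - 1/303*(-529)/2984400 = 4645767/2723390 + (529/303)*(1/2984400) = 4645767/2723390 + 529/904273200 = 420104403221771/246268859014800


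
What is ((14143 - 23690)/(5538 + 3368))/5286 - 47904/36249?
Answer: -751842744689/568832792628 ≈ -1.3217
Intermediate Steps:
((14143 - 23690)/(5538 + 3368))/5286 - 47904/36249 = -9547/8906*(1/5286) - 47904*1/36249 = -9547*1/8906*(1/5286) - 15968/12083 = -9547/8906*1/5286 - 15968/12083 = -9547/47077116 - 15968/12083 = -751842744689/568832792628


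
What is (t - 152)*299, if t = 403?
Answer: 75049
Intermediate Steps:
(t - 152)*299 = (403 - 152)*299 = 251*299 = 75049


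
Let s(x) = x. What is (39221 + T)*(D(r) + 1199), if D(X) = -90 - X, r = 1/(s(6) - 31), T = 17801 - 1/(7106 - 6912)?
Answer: 153356207421/2425 ≈ 6.3240e+7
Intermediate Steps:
T = 3453393/194 (T = 17801 - 1/194 = 3453393/194 ≈ 17801.)
r = -1/25 (r = 1/(6 - 31) = 1/(-25) = -1/25 ≈ -0.040000)
(39221 + T)*(D(r) + 1199) = (39221 + 3453393/194)*((-90 - 1*(-1/25)) + 1199) = 11062267*((-90 + 1/25) + 1199)/194 = 11062267*(-2249/25 + 1199)/194 = (11062267/194)*(27726/25) = 153356207421/2425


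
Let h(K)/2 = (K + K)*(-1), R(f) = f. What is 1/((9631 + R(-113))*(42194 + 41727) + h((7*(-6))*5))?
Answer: 1/798760918 ≈ 1.2519e-9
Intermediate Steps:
h(K) = -4*K (h(K) = 2*((K + K)*(-1)) = 2*((2*K)*(-1)) = 2*(-2*K) = -4*K)
1/((9631 + R(-113))*(42194 + 41727) + h((7*(-6))*5)) = 1/((9631 - 113)*(42194 + 41727) - 4*7*(-6)*5) = 1/(9518*83921 - (-168)*5) = 1/(798760078 - 4*(-210)) = 1/(798760078 + 840) = 1/798760918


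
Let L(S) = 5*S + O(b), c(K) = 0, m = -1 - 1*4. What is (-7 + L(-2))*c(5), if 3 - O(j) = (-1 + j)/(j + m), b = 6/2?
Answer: 0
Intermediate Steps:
m = -5 (m = -1 - 4 = -5)
b = 3 (b = 6*(1/2) = 3)
O(j) = 3 - (-1 + j)/(-5 + j) (O(j) = 3 - (-1 + j)/(j - 5) = 3 - (-1 + j)/(-5 + j))
L(S) = 4 + 5*S (L(S) = 5*S + 2*(-7 + 3)/(-5 + 3) = 5*S + 2*(-4)/(-2) = 5*S + 2*(-1/2)*(-4) = 5*S + 4 = 4 + 5*S)
(-7 + L(-2))*c(5) = (-7 + (4 + 5*(-2)))*0 = (-7 + (4 - 10))*0 = (-7 - 6)*0 = -13*0 = 0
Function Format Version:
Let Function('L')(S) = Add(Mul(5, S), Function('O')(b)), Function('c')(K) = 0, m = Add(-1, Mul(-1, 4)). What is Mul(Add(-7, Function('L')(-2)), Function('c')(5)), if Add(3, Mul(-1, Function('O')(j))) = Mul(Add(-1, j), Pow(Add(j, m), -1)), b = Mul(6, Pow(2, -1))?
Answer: 0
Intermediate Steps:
m = -5 (m = Add(-1, -4) = -5)
b = 3 (b = Mul(6, Rational(1, 2)) = 3)
Function('O')(j) = Add(3, Mul(-1, Pow(Add(-5, j), -1), Add(-1, j))) (Function('O')(j) = Add(3, Mul(-1, Mul(Add(-1, j), Pow(Add(j, -5), -1)))) = Add(3, Mul(-1, Mul(Add(-1, j), Pow(Add(-5, j), -1)))) = Add(3, Mul(-1, Mul(Pow(Add(-5, j), -1), Add(-1, j)))) = Add(3, Mul(-1, Pow(Add(-5, j), -1), Add(-1, j))))
Function('L')(S) = Add(4, Mul(5, S)) (Function('L')(S) = Add(Mul(5, S), Mul(2, Pow(Add(-5, 3), -1), Add(-7, 3))) = Add(Mul(5, S), Mul(2, Pow(-2, -1), -4)) = Add(Mul(5, S), Mul(2, Rational(-1, 2), -4)) = Add(Mul(5, S), 4) = Add(4, Mul(5, S)))
Mul(Add(-7, Function('L')(-2)), Function('c')(5)) = Mul(Add(-7, Add(4, Mul(5, -2))), 0) = Mul(Add(-7, Add(4, -10)), 0) = Mul(Add(-7, -6), 0) = Mul(-13, 0) = 0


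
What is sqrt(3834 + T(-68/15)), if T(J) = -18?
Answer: 6*sqrt(106) ≈ 61.774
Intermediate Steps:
sqrt(3834 + T(-68/15)) = sqrt(3834 - 18) = sqrt(3816) = 6*sqrt(106)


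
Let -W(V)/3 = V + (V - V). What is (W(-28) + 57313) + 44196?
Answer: 101593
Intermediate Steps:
W(V) = -3*V (W(V) = -3*(V + (V - V)) = -3*(V + 0) = -3*V)
(W(-28) + 57313) + 44196 = (-3*(-28) + 57313) + 44196 = (84 + 57313) + 44196 = 57397 + 44196 = 101593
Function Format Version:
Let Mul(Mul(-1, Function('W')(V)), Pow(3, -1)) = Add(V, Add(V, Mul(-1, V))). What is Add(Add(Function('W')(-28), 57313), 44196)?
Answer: 101593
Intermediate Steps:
Function('W')(V) = Mul(-3, V) (Function('W')(V) = Mul(-3, Add(V, Add(V, Mul(-1, V)))) = Mul(-3, Add(V, 0)) = Mul(-3, V))
Add(Add(Function('W')(-28), 57313), 44196) = Add(Add(Mul(-3, -28), 57313), 44196) = Add(Add(84, 57313), 44196) = Add(57397, 44196) = 101593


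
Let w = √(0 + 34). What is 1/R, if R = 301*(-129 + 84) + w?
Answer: -13545/183466991 - √34/183466991 ≈ -7.3860e-5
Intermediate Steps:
w = √34 ≈ 5.8309
R = -13545 + √34 (R = 301*(-129 + 84) + √34 = 301*(-45) + √34 = -13545 + √34 ≈ -13539.)
1/R = 1/(-13545 + √34)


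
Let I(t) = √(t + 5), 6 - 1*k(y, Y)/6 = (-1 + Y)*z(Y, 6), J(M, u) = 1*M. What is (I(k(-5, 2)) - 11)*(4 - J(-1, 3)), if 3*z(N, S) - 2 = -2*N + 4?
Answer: -55 + 5*√37 ≈ -24.586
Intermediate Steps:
J(M, u) = M
z(N, S) = 2 - 2*N/3 (z(N, S) = ⅔ + (-2*N + 4)/3 = ⅔ + (4 - 2*N)/3 = ⅔ + (4/3 - 2*N/3) = 2 - 2*N/3)
k(y, Y) = 36 - 6*(-1 + Y)*(2 - 2*Y/3)
I(t) = √(5 + t)
(I(k(-5, 2)) - 11)*(4 - J(-1, 3)) = (√(5 + (48 - 4*2 + 4*2*(-3 + 2))) - 11)*(4 - 1*(-1)) = (√(5 + (48 - 8 + 4*2*(-1))) - 11)*(4 + 1) = (√(5 + (48 - 8 - 8)) - 11)*5 = (√(5 + 32) - 11)*5 = (√37 - 11)*5 = (-11 + √37)*5 = -55 + 5*√37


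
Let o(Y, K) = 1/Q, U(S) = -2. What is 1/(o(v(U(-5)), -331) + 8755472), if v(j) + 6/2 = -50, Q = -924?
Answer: 924/8090056127 ≈ 1.1421e-7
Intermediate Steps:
v(j) = -53 (v(j) = -3 - 50 = -53)
o(Y, K) = -1/924 (o(Y, K) = 1/(-924) = -1/924)
1/(o(v(U(-5)), -331) + 8755472) = 1/(-1/924 + 8755472) = 1/(8090056127/924) = 924/8090056127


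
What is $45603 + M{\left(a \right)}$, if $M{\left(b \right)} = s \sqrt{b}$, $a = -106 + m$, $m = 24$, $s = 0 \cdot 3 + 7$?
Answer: $45603 + 7 i \sqrt{82} \approx 45603.0 + 63.388 i$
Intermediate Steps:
$s = 7$ ($s = 0 + 7 = 7$)
$a = -82$ ($a = -106 + 24 = -82$)
$M{\left(b \right)} = 7 \sqrt{b}$
$45603 + M{\left(a \right)} = 45603 + 7 \sqrt{-82} = 45603 + 7 i \sqrt{82}$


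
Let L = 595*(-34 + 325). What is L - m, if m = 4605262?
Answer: -4432117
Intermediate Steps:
L = 173145 (L = 595*291 = 173145)
L - m = 173145 - 1*4605262 = 173145 - 4605262 = -4432117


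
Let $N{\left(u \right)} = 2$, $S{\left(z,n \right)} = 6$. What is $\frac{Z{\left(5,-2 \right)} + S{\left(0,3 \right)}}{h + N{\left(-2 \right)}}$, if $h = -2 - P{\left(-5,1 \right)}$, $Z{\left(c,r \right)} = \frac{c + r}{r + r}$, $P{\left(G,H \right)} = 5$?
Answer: $- \frac{21}{20} \approx -1.05$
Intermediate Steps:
$Z{\left(c,r \right)} = \frac{c + r}{2 r}$
$h = -7$ ($h = -2 - 5 = -7$)
$\frac{Z{\left(5,-2 \right)} + S{\left(0,3 \right)}}{h + N{\left(-2 \right)}} = \frac{\frac{5 - 2}{2 \left(-2\right)} + 6}{-7 + 2} = \frac{\frac{1}{2} \left(- \frac{1}{2}\right) 3 + 6}{-5} = \left(- \frac{3}{4} + 6\right) \left(- \frac{1}{5}\right) = \frac{21}{4} \left(- \frac{1}{5}\right) = - \frac{21}{20}$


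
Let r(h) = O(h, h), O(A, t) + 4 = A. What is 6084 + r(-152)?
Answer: 5928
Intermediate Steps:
O(A, t) = -4 + A
r(h) = -4 + h
6084 + r(-152) = 6084 + (-4 - 152) = 6084 - 156 = 5928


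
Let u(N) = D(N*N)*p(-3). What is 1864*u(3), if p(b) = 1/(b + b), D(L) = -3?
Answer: 932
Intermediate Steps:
p(b) = 1/(2*b)
u(N) = 1/2 (u(N) = -3/(2*(-3)) = -3*(-1)/(2*3) = -3*(-1/6) = 1/2)
1864*u(3) = 1864*(1/2) = 932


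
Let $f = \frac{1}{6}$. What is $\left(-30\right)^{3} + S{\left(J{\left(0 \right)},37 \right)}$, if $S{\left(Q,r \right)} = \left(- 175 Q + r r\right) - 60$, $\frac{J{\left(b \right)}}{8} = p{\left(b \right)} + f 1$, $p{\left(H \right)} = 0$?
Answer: $- \frac{77773}{3} \approx -25924.0$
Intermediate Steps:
$f = \frac{1}{6} \approx 0.16667$
$J{\left(b \right)} = \frac{4}{3}$ ($J{\left(b \right)} = 8 \left(0 + \frac{1}{6} \cdot 1\right) = 8 \left(0 + \frac{1}{6}\right) = 8 \cdot \frac{1}{6} = \frac{4}{3}$)
$S{\left(Q,r \right)} = -60 + r^{2} - 175 Q$ ($S{\left(Q,r \right)} = \left(- 175 Q + r^{2}\right) - 60 = \left(r^{2} - 175 Q\right) - 60 = -60 + r^{2} - 175 Q$)
$\left(-30\right)^{3} + S{\left(J{\left(0 \right)},37 \right)} = \left(-30\right)^{3} - \left(\frac{880}{3} - 1369\right) = -27000 - - \frac{3227}{3} = -27000 + \frac{3227}{3} = - \frac{77773}{3}$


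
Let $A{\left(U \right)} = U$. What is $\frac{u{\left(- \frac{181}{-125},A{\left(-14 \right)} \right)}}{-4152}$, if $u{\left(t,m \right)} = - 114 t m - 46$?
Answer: $- \frac{141563}{259500} \approx -0.54552$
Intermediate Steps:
$u{\left(t,m \right)} = -46 - 114 m t$ ($u{\left(t,m \right)} = - 114 m t - 46 = -46 - 114 m t$)
$\frac{u{\left(- \frac{181}{-125},A{\left(-14 \right)} \right)}}{-4152} = \frac{-46 - - 1596 \left(- \frac{181}{-125}\right)}{-4152} = \left(-46 - - 1596 \left(\left(-181\right) \left(- \frac{1}{125}\right)\right)\right) \left(- \frac{1}{4152}\right) = \left(-46 - \left(-1596\right) \frac{181}{125}\right) \left(- \frac{1}{4152}\right) = \left(-46 + \frac{288876}{125}\right) \left(- \frac{1}{4152}\right) = \frac{283126}{125} \left(- \frac{1}{4152}\right) = - \frac{141563}{259500}$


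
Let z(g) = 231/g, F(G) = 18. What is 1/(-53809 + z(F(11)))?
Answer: -6/322777 ≈ -1.8589e-5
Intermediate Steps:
1/(-53809 + z(F(11))) = 1/(-53809 + 231/18) = 1/(-53809 + 231*(1/18)) = 1/(-53809 + 77/6) = 1/(-322777/6) = -6/322777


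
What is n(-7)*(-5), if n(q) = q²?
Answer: -245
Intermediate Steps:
n(-7)*(-5) = (-7)²*(-5) = 49*(-5) = -245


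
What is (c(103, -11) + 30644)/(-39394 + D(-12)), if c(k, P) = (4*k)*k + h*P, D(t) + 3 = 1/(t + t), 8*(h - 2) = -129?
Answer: -1757649/945529 ≈ -1.8589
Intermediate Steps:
h = -113/8 (h = 2 + (⅛)*(-129) = 2 - 129/8 = -113/8 ≈ -14.125)
D(t) = -3 + 1/(2*t) (D(t) = -3 + 1/(t + t) = -3 + 1/(2*t))
c(k, P) = 4*k² - 113*P/8 (c(k, P) = (4*k)*k - 113*P/8 = 4*k² - 113*P/8)
(c(103, -11) + 30644)/(-39394 + D(-12)) = ((4*103² - 113/8*(-11)) + 30644)/(-39394 + (-3 + (½)/(-12))) = ((4*10609 + 1243/8) + 30644)/(-39394 + (-3 + (½)*(-1/12))) = ((42436 + 1243/8) + 30644)/(-39394 + (-3 - 1/24)) = (340731/8 + 30644)/(-39394 - 73/24) = 585883/(8*(-945529/24)) = (585883/8)*(-24/945529) = -1757649/945529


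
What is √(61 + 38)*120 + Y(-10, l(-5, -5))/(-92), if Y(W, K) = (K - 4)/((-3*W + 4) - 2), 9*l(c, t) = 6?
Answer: 5/4416 + 360*√11 ≈ 1194.0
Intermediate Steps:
l(c, t) = ⅔ (l(c, t) = (⅑)*6 = ⅔)
Y(W, K) = (-4 + K)/(2 - 3*W) (Y(W, K) = (-4 + K)/((4 - 3*W) - 2) = (-4 + K)/(2 - 3*W))
√(61 + 38)*120 + Y(-10, l(-5, -5))/(-92) = √(61 + 38)*120 + ((4 - 1*⅔)/(-2 + 3*(-10)))/(-92) = √99*120 + ((4 - ⅔)/(-2 - 30))*(-1/92) = (3*√11)*120 + ((10/3)/(-32))*(-1/92) = 360*√11 - 1/32*10/3*(-1/92) = 360*√11 - 5/48*(-1/92) = 360*√11 + 5/4416 = 5/4416 + 360*√11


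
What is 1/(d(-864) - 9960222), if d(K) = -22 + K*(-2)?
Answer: -1/9958516 ≈ -1.0042e-7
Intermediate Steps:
d(K) = -22 - 2*K
1/(d(-864) - 9960222) = 1/((-22 - 2*(-864)) - 9960222) = 1/((-22 + 1728) - 9960222) = 1/(1706 - 9960222) = 1/(-9958516) = -1/9958516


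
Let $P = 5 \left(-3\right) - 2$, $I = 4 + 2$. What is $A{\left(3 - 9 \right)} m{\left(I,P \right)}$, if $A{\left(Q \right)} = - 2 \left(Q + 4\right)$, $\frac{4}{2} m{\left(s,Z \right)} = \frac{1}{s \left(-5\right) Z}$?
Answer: $\frac{1}{255} \approx 0.0039216$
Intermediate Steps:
$I = 6$
$P = -17$ ($P = -15 - 2 = -17$)
$m{\left(s,Z \right)} = - \frac{1}{10 Z s}$ ($m{\left(s,Z \right)} = \frac{1}{2 s \left(-5\right) Z} = \frac{1}{2 - 5 s Z} = \frac{1}{2 \left(- 5 Z s\right)} = \frac{\left(- \frac{1}{5}\right) \frac{1}{Z} \frac{1}{s}}{2} = - \frac{1}{10 Z s}$)
$A{\left(Q \right)} = -8 - 2 Q$ ($A{\left(Q \right)} = - 2 \left(4 + Q\right) = -8 - 2 Q$)
$A{\left(3 - 9 \right)} m{\left(I,P \right)} = \left(-8 - 2 \left(3 - 9\right)\right) \left(- \frac{1}{10 \left(-17\right) 6}\right) = \left(-8 - 2 \left(3 - 9\right)\right) \left(\left(- \frac{1}{10}\right) \left(- \frac{1}{17}\right) \frac{1}{6}\right) = \left(-8 - -12\right) \frac{1}{1020} = \left(-8 + 12\right) \frac{1}{1020} = 4 \cdot \frac{1}{1020} = \frac{1}{255}$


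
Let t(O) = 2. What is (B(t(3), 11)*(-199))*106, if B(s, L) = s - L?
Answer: 189846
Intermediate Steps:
(B(t(3), 11)*(-199))*106 = ((2 - 1*11)*(-199))*106 = ((2 - 11)*(-199))*106 = -9*(-199)*106 = 1791*106 = 189846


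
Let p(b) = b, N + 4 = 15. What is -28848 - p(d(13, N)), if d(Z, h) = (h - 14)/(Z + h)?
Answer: -230783/8 ≈ -28848.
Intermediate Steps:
N = 11 (N = -4 + 15 = 11)
d(Z, h) = (-14 + h)/(Z + h)
-28848 - p(d(13, N)) = -28848 - (-14 + 11)/(13 + 11) = -28848 - (-3)/24 = -28848 - 1*(-1/8) = -28848 + 1/8 = -230783/8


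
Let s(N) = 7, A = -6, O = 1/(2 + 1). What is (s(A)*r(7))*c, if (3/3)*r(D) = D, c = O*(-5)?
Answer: -245/3 ≈ -81.667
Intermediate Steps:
O = 1/3 ≈ 0.33333
c = -5/3 (c = (1/3)*(-5) = -5/3 ≈ -1.6667)
r(D) = D
(s(A)*r(7))*c = (7*7)*(-5/3) = 49*(-5/3) = -245/3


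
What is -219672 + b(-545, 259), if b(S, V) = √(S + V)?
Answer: -219672 + I*√286 ≈ -2.1967e+5 + 16.912*I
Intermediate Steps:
-219672 + b(-545, 259) = -219672 + √(-545 + 259) = -219672 + √(-286) = -219672 + I*√286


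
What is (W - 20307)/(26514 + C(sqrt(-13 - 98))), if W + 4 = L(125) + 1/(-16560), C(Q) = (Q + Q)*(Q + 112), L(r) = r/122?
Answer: 20516324821*I/(28284480*(-939*I + 8*sqrt(111))) ≈ -0.7663 + 0.068784*I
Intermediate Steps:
L(r) = r/122 (L(r) = r*(1/122) = r/122)
C(Q) = 2*Q*(112 + Q) (C(Q) = (2*Q)*(112 + Q) = 2*Q*(112 + Q))
W = -3005701/1010160 (W = -4 + ((1/122)*125 + 1/(-16560)) = -4 + (125/122 - 1/16560) = -4 + 1034939/1010160 = -3005701/1010160 ≈ -2.9755)
(W - 20307)/(26514 + C(sqrt(-13 - 98))) = (-3005701/1010160 - 20307)/(26514 + 2*sqrt(-13 - 98)*(112 + sqrt(-13 - 98))) = -20516324821/(1010160*(26514 + 2*sqrt(-111)*(112 + sqrt(-111)))) = -20516324821/(1010160*(26514 + 2*(I*sqrt(111))*(112 + I*sqrt(111)))) = -20516324821/(1010160*(26514 + 2*I*sqrt(111)*(112 + I*sqrt(111))))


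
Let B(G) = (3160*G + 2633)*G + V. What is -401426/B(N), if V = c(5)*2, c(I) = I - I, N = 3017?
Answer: -401426/28771177001 ≈ -1.3952e-5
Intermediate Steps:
c(I) = 0
V = 0 (V = 0*2 = 0)
B(G) = G*(2633 + 3160*G) (B(G) = (3160*G + 2633)*G + 0 = (2633 + 3160*G)*G + 0 = G*(2633 + 3160*G) + 0 = G*(2633 + 3160*G))
-401426/B(N) = -401426*1/(3017*(2633 + 3160*3017)) = -401426*1/(3017*(2633 + 9533720)) = -401426/(3017*9536353) = -401426/28771177001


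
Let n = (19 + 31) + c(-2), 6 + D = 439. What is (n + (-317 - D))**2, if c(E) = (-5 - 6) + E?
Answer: 508369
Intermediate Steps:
D = 433 (D = -6 + 439 = 433)
c(E) = -11 + E
n = 37 (n = (19 + 31) + (-11 - 2) = 50 - 13 = 37)
(n + (-317 - D))**2 = (37 + (-317 - 1*433))**2 = (37 + (-317 - 433))**2 = (37 - 750)**2 = (-713)**2 = 508369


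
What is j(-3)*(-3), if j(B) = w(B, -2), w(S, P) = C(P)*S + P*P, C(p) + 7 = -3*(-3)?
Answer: 6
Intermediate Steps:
C(p) = 2 (C(p) = -7 - 3*(-3) = -7 + 9 = 2)
w(S, P) = P² + 2*S (w(S, P) = 2*S + P*P = 2*S + P² = P² + 2*S)
j(B) = 4 + 2*B (j(B) = (-2)² + 2*B = 4 + 2*B)
j(-3)*(-3) = (4 + 2*(-3))*(-3) = (4 - 6)*(-3) = -2*(-3) = 6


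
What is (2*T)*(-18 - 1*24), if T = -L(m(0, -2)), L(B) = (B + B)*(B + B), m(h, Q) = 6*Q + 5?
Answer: 16464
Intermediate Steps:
m(h, Q) = 5 + 6*Q
L(B) = 4*B**2 (L(B) = (2*B)*(2*B) = 4*B**2)
T = -196 (T = -4*(5 + 6*(-2))**2 = -4*(5 - 12)**2 = -4*(-7)**2 = -4*49 = -1*196 = -196)
(2*T)*(-18 - 1*24) = (2*(-196))*(-18 - 1*24) = -392*(-18 - 24) = -392*(-42) = 16464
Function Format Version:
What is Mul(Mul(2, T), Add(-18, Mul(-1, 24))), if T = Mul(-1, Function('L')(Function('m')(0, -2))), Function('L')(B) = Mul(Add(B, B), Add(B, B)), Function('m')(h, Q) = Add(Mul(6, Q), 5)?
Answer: 16464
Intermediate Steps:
Function('m')(h, Q) = Add(5, Mul(6, Q))
Function('L')(B) = Mul(4, Pow(B, 2)) (Function('L')(B) = Mul(Mul(2, B), Mul(2, B)) = Mul(4, Pow(B, 2)))
T = -196 (T = Mul(-1, Mul(4, Pow(Add(5, Mul(6, -2)), 2))) = Mul(-1, Mul(4, Pow(Add(5, -12), 2))) = Mul(-1, Mul(4, Pow(-7, 2))) = Mul(-1, Mul(4, 49)) = Mul(-1, 196) = -196)
Mul(Mul(2, T), Add(-18, Mul(-1, 24))) = Mul(Mul(2, -196), Add(-18, Mul(-1, 24))) = Mul(-392, Add(-18, -24)) = Mul(-392, -42) = 16464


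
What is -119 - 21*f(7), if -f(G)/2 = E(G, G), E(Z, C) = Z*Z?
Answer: 1939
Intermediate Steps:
E(Z, C) = Z²
f(G) = -2*G²
-119 - 21*f(7) = -119 - (-42)*7² = -119 - (-42)*49 = -119 - 21*(-98) = -119 + 2058 = 1939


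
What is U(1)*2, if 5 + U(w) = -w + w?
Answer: -10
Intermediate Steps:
U(w) = -5 (U(w) = -5 + (-w + w) = -5 + 0 = -5)
U(1)*2 = -5*2 = -10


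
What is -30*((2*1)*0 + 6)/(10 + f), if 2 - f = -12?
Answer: -15/2 ≈ -7.5000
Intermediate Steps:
f = 14 (f = 2 - 1*(-12) = 2 + 12 = 14)
-30*((2*1)*0 + 6)/(10 + f) = -30*((2*1)*0 + 6)/(10 + 14) = -30*(2*0 + 6)/24 = -30*(0 + 6)/24 = -180/24 = -30*1/4 = -15/2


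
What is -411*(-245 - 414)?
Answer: 270849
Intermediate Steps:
-411*(-245 - 414) = -411*(-659) = 270849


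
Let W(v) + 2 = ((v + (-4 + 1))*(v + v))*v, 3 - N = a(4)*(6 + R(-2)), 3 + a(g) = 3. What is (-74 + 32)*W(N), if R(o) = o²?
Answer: 84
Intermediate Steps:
a(g) = 0 (a(g) = -3 + 3 = 0)
N = 3 (N = 3 - 0*(6 + (-2)²) = 3 - 0*(6 + 4) = 3 - 0*10 = 3 - 1*0 = 3 + 0 = 3)
W(v) = -2 + 2*v²*(-3 + v) (W(v) = -2 + ((v + (-4 + 1))*(v + v))*v = -2 + ((v - 3)*(2*v))*v = -2 + ((-3 + v)*(2*v))*v = -2 + (2*v*(-3 + v))*v = -2 + 2*v²*(-3 + v))
(-74 + 32)*W(N) = (-74 + 32)*(-2 - 6*3² + 2*3³) = -42*(-2 - 6*9 + 2*27) = -42*(-2 - 54 + 54) = -42*(-2) = 84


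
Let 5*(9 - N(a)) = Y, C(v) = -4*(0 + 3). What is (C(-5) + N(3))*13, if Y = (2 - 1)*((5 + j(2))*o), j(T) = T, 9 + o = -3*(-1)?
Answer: 351/5 ≈ 70.200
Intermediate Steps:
o = -6 (o = -9 - 3*(-1) = -9 + 3 = -6)
C(v) = -12 (C(v) = -4*3 = -12)
Y = -42 (Y = (2 - 1)*((5 + 2)*(-6)) = 1*(7*(-6)) = 1*(-42) = -42)
N(a) = 87/5 (N(a) = 9 - ⅕*(-42) = 9 + 42/5 = 87/5)
(C(-5) + N(3))*13 = (-12 + 87/5)*13 = (27/5)*13 = 351/5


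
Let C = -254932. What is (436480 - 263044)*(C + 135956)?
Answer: -20634721536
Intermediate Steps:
(436480 - 263044)*(C + 135956) = (436480 - 263044)*(-254932 + 135956) = 173436*(-118976) = -20634721536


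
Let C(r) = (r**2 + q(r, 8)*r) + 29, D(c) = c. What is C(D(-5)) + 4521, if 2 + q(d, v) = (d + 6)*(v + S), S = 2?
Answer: 4535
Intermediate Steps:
q(d, v) = -2 + (2 + v)*(6 + d) (q(d, v) = -2 + (d + 6)*(v + 2) = -2 + (6 + d)*(2 + v) = -2 + (2 + v)*(6 + d))
C(r) = 29 + r**2 + r*(58 + 10*r) (C(r) = (r**2 + (10 + 2*r + 6*8 + r*8)*r) + 29 = (r**2 + (10 + 2*r + 48 + 8*r)*r) + 29 = (r**2 + (58 + 10*r)*r) + 29 = (r**2 + r*(58 + 10*r)) + 29 = 29 + r**2 + r*(58 + 10*r))
C(D(-5)) + 4521 = (29 + 11*(-5)**2 + 58*(-5)) + 4521 = (29 + 11*25 - 290) + 4521 = (29 + 275 - 290) + 4521 = 14 + 4521 = 4535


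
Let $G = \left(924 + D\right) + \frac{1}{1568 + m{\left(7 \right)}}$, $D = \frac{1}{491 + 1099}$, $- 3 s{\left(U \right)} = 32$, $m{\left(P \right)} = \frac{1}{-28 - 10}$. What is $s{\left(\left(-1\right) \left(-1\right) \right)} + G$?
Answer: $\frac{28842184201}{31578990} \approx 913.33$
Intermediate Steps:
$m{\left(P \right)} = - \frac{1}{38}$ ($m{\left(P \right)} = \frac{1}{-38} = - \frac{1}{38}$)
$s{\left(U \right)} = - \frac{32}{3}$ ($s{\left(U \right)} = \left(- \frac{1}{3}\right) 32 = - \frac{32}{3}$)
$D = \frac{1}{1590} \approx 0.00062893$
$G = \frac{29179026761}{31578990}$ ($G = \left(924 + \frac{1}{1590}\right) + \frac{1}{1568 - \frac{1}{38}} = \frac{1469161}{1590} + \frac{1}{\frac{59583}{38}} = \frac{1469161}{1590} + \frac{38}{59583} = \frac{29179026761}{31578990} \approx 924.0$)
$s{\left(\left(-1\right) \left(-1\right) \right)} + G = - \frac{32}{3} + \frac{29179026761}{31578990} = \frac{28842184201}{31578990}$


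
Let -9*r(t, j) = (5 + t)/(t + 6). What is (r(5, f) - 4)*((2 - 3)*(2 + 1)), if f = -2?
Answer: 406/33 ≈ 12.303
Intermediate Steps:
r(t, j) = -(5 + t)/(9*(6 + t)) (r(t, j) = -(5 + t)/(9*(t + 6)) = -(5 + t)/(9*(6 + t)))
(r(5, f) - 4)*((2 - 3)*(2 + 1)) = ((-5 - 1*5)/(9*(6 + 5)) - 4)*((2 - 3)*(2 + 1)) = ((1/9)*(-5 - 5)/11 - 4)*(-1*3) = ((1/9)*(1/11)*(-10) - 4)*(-3) = (-10/99 - 4)*(-3) = -406/99*(-3) = 406/33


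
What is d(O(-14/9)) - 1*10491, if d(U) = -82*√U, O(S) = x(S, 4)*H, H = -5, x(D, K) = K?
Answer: -10491 - 164*I*√5 ≈ -10491.0 - 366.72*I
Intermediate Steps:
O(S) = -20 (O(S) = 4*(-5) = -20)
d(O(-14/9)) - 1*10491 = -164*I*√5 - 1*10491 = -164*I*√5 - 10491 = -10491 - 164*I*√5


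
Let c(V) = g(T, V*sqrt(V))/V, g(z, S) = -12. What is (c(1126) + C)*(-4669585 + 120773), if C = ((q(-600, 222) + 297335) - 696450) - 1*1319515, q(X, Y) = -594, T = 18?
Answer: 4402900294235816/563 ≈ 7.8204e+12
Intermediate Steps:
c(V) = -12/V
C = -1719224 (C = ((-594 + 297335) - 696450) - 1*1319515 = (296741 - 696450) - 1319515 = -399709 - 1319515 = -1719224)
(c(1126) + C)*(-4669585 + 120773) = (-12/1126 - 1719224)*(-4669585 + 120773) = (-12*1/1126 - 1719224)*(-4548812) = (-6/563 - 1719224)*(-4548812) = -967923118/563*(-4548812) = 4402900294235816/563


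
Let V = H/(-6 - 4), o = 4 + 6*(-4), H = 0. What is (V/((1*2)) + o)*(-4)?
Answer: 80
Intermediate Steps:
o = -20 (o = 4 - 24 = -20)
V = 0 (V = 0/(-6 - 4) = 0/(-10) = 0*(-⅒) = 0)
(V/((1*2)) + o)*(-4) = (0/((1*2)) - 20)*(-4) = (0/2 - 20)*(-4) = (0*(½) - 20)*(-4) = (0 - 20)*(-4) = -20*(-4) = 80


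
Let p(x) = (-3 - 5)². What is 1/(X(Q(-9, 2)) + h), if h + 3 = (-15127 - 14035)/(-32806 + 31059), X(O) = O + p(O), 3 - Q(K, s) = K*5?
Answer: 1747/219585 ≈ 0.0079559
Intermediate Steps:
Q(K, s) = 3 - 5*K (Q(K, s) = 3 - K*5 = 3 - 5*K)
p(x) = 64 (p(x) = (-8)² = 64)
X(O) = 64 + O (X(O) = O + 64 = 64 + O)
h = 23921/1747 (h = -3 + (-15127 - 14035)/(-32806 + 31059) = -3 - 29162/(-1747) = -3 - 29162*(-1/1747) = -3 + 29162/1747 = 23921/1747 ≈ 13.693)
1/(X(Q(-9, 2)) + h) = 1/((64 + (3 - 5*(-9))) + 23921/1747) = 1/((64 + (3 + 45)) + 23921/1747) = 1/((64 + 48) + 23921/1747) = 1/(112 + 23921/1747) = 1/(219585/1747) = 1747/219585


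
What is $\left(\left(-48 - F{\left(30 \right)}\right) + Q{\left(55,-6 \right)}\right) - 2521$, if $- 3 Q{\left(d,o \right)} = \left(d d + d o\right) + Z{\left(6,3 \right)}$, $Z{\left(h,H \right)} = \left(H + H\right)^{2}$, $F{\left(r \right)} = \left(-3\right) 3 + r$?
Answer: $- \frac{10501}{3} \approx -3500.3$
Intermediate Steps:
$F{\left(r \right)} = -9 + r$
$Z{\left(h,H \right)} = 4 H^{2}$ ($Z{\left(h,H \right)} = \left(2 H\right)^{2} = 4 H^{2}$)
$Q{\left(d,o \right)} = -12 - \frac{d^{2}}{3} - \frac{d o}{3}$ ($Q{\left(d,o \right)} = - \frac{\left(d d + d o\right) + 4 \cdot 3^{2}}{3} = - \frac{\left(d^{2} + d o\right) + 4 \cdot 9}{3} = - \frac{\left(d^{2} + d o\right) + 36}{3} = - \frac{36 + d^{2} + d o}{3} = -12 - \frac{d^{2}}{3} - \frac{d o}{3}$)
$\left(\left(-48 - F{\left(30 \right)}\right) + Q{\left(55,-6 \right)}\right) - 2521 = \left(\left(-48 - \left(-9 + 30\right)\right) - \left(12 - 110 + \frac{3025}{3}\right)\right) - 2521 = \left(\left(-48 - 21\right) - \frac{2731}{3}\right) - 2521 = \left(-69 - \frac{2731}{3}\right) - 2521 = - \frac{2938}{3} - 2521 = - \frac{10501}{3}$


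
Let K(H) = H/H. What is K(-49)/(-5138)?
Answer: -1/5138 ≈ -0.00019463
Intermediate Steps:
K(H) = 1
K(-49)/(-5138) = 1/(-5138) = 1*(-1/5138) = -1/5138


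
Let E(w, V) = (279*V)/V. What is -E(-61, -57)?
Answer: -279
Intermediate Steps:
E(w, V) = 279
-E(-61, -57) = -1*279 = -279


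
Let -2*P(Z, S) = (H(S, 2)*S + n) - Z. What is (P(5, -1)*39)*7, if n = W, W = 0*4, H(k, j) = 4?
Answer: 2457/2 ≈ 1228.5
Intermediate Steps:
W = 0
n = 0
P(Z, S) = Z/2 - 2*S (P(Z, S) = -((4*S + 0) - Z)/2 = -(4*S - Z)/2 = -(-Z + 4*S)/2 = Z/2 - 2*S)
(P(5, -1)*39)*7 = (((½)*5 - 2*(-1))*39)*7 = ((5/2 + 2)*39)*7 = ((9/2)*39)*7 = (351/2)*7 = 2457/2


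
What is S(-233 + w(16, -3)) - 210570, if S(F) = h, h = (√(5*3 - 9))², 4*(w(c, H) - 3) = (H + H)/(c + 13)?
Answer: -210564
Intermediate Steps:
w(c, H) = 3 + H/(2*(13 + c)) (w(c, H) = 3 + ((H + H)/(c + 13))/4 = 3 + ((2*H)/(13 + c))/4 = 3 + (2*H/(13 + c))/4 = 3 + H/(2*(13 + c)))
h = 6 (h = (√(15 - 9))² = (√6)² = 6)
S(F) = 6
S(-233 + w(16, -3)) - 210570 = 6 - 210570 = -210564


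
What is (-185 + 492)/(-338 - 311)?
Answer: -307/649 ≈ -0.47304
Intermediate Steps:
(-185 + 492)/(-338 - 311) = 307/(-649) = 307*(-1/649) = -307/649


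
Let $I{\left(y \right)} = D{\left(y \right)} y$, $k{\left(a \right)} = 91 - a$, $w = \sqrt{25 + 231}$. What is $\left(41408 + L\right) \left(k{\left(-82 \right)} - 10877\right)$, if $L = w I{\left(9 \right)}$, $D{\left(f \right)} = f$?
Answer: $-457103616$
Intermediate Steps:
$w = 16$ ($w = \sqrt{256} = 16$)
$I{\left(y \right)} = y^{2}$ ($I{\left(y \right)} = y y = y^{2}$)
$L = 1296$ ($L = 16 \cdot 9^{2} = 16 \cdot 81 = 1296$)
$\left(41408 + L\right) \left(k{\left(-82 \right)} - 10877\right) = \left(41408 + 1296\right) \left(\left(91 - -82\right) - 10877\right) = 42704 \left(\left(91 + 82\right) - 10877\right) = 42704 \left(173 - 10877\right) = 42704 \left(-10704\right) = -457103616$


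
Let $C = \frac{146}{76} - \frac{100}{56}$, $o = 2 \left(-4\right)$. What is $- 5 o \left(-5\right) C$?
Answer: $- \frac{3600}{133} \approx -27.068$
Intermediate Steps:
$o = -8$
$C = \frac{18}{133}$ ($C = 146 \cdot \frac{1}{76} - \frac{25}{14} = \frac{73}{38} - \frac{25}{14} = \frac{18}{133} \approx 0.13534$)
$- 5 o \left(-5\right) C = \left(-5\right) \left(-8\right) \left(-5\right) \frac{18}{133} = 40 \left(-5\right) \frac{18}{133} = \left(-200\right) \frac{18}{133} = - \frac{3600}{133}$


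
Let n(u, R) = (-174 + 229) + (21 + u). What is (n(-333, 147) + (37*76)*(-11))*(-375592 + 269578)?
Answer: 3306470646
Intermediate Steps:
n(u, R) = 76 + u (n(u, R) = 55 + (21 + u) = 76 + u)
(n(-333, 147) + (37*76)*(-11))*(-375592 + 269578) = ((76 - 333) + (37*76)*(-11))*(-375592 + 269578) = (-257 + 2812*(-11))*(-106014) = (-257 - 30932)*(-106014) = -31189*(-106014) = 3306470646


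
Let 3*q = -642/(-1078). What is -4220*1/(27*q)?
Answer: -2274580/2889 ≈ -787.32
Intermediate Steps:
q = 107/539 (q = (-642/(-1078))/3 = (-642*(-1/1078))/3 = (⅓)*(321/539) = 107/539 ≈ 0.19852)
-4220*1/(27*q) = -4220/(27*(107/539)) = -4220/2889/539 = -4220*539/2889 = -2274580/2889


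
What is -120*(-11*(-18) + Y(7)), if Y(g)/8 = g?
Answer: -30480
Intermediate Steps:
Y(g) = 8*g
-120*(-11*(-18) + Y(7)) = -120*(-11*(-18) + 8*7) = -120*(198 + 56) = -120*254 = -30480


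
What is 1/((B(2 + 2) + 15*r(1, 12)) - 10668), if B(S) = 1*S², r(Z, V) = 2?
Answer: -1/10622 ≈ -9.4144e-5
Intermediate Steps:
B(S) = S²
1/((B(2 + 2) + 15*r(1, 12)) - 10668) = 1/(((2 + 2)² + 15*2) - 10668) = 1/((4² + 30) - 10668) = 1/((16 + 30) - 10668) = 1/(46 - 10668) = 1/(-10622) = -1/10622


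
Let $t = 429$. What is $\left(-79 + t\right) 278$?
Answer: $97300$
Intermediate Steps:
$\left(-79 + t\right) 278 = \left(-79 + 429\right) 278 = 350 \cdot 278 = 97300$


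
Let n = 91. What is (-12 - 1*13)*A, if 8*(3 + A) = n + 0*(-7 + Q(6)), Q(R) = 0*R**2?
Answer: -1675/8 ≈ -209.38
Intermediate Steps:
Q(R) = 0
A = 67/8 (A = -3 + (91 + 0*(-7 + 0))/8 = -3 + (91 + 0*(-7))/8 = -3 + (91 + 0)/8 = -3 + (1/8)*91 = -3 + 91/8 = 67/8 ≈ 8.3750)
(-12 - 1*13)*A = (-12 - 1*13)*(67/8) = (-12 - 13)*(67/8) = -25*67/8 = -1675/8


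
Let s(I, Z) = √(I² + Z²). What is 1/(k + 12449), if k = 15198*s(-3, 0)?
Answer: 1/58043 ≈ 1.7229e-5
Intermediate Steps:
k = 45594 (k = 15198*√((-3)² + 0²) = 15198*√(9 + 0) = 15198*√9 = 15198*3 = 45594)
1/(k + 12449) = 1/(45594 + 12449) = 1/58043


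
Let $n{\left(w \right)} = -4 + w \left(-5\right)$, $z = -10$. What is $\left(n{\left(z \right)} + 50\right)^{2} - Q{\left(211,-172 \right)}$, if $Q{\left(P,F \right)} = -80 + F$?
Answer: $9468$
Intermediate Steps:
$n{\left(w \right)} = -4 - 5 w$
$\left(n{\left(z \right)} + 50\right)^{2} - Q{\left(211,-172 \right)} = \left(\left(-4 - -50\right) + 50\right)^{2} - \left(-80 - 172\right) = \left(\left(-4 + 50\right) + 50\right)^{2} - -252 = \left(46 + 50\right)^{2} + 252 = 96^{2} + 252 = 9216 + 252 = 9468$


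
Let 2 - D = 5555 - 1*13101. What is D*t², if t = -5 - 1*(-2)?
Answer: 67932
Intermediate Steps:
t = -3 (t = -5 + 2 = -3)
D = 7548 (D = 2 - (5555 - 1*13101) = 2 - (5555 - 13101) = 2 - 1*(-7546) = 2 + 7546 = 7548)
D*t² = 7548*(-3)² = 7548*9 = 67932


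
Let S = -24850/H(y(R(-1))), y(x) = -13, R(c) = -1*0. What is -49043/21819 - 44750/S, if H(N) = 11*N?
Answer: -402411298/1549149 ≈ -259.76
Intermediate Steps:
R(c) = 0
S = 24850/143 (S = -24850/(11*(-13)) = -24850/(-143) = -24850*(-1/143) = 24850/143 ≈ 173.78)
-49043/21819 - 44750/S = -49043/21819 - 44750/24850/143 = -49043*1/21819 - 44750*143/24850 = -49043/21819 - 127985/497 = -402411298/1549149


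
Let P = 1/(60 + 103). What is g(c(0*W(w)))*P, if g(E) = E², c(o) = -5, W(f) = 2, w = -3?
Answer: 25/163 ≈ 0.15337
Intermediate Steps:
P = 1/163 ≈ 0.0061350
g(c(0*W(w)))*P = (-5)²*(1/163) = 25*(1/163) = 25/163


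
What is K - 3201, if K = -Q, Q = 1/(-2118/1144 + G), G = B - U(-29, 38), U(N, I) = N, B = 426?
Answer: -829702973/259201 ≈ -3201.0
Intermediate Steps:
G = 455 (G = 426 - 1*(-29) = 426 + 29 = 455)
Q = 572/259201 (Q = 1/(-2118/1144 + 455) = 1/(-2118*1/1144 + 455) = 1/(-1059/572 + 455) = 1/(259201/572) = 572/259201 ≈ 0.0022068)
K = -572/259201 (K = -1*572/259201 = -572/259201 ≈ -0.0022068)
K - 3201 = -572/259201 - 3201 = -829702973/259201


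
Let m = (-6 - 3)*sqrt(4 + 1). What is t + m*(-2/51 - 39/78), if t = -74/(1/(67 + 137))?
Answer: -15096 + 165*sqrt(5)/34 ≈ -15085.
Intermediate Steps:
t = -15096 (t = -74/(1/204) = -74/1/204 = -74*204 = -15096)
m = -9*sqrt(5) ≈ -20.125
t + m*(-2/51 - 39/78) = -15096 + (-9*sqrt(5))*(-2/51 - 39/78) = -15096 + (-9*sqrt(5))*(-2*1/51 - 39*1/78) = -15096 + (-9*sqrt(5))*(-2/51 - 1/2) = -15096 - 9*sqrt(5)*(-55/102) = -15096 + 165*sqrt(5)/34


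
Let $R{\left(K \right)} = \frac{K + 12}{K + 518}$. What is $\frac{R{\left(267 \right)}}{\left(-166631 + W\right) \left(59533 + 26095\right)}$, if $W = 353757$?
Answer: $\frac{279}{12578231725480} \approx 2.2181 \cdot 10^{-11}$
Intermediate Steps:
$R{\left(K \right)} = \frac{12 + K}{518 + K}$
$\frac{R{\left(267 \right)}}{\left(-166631 + W\right) \left(59533 + 26095\right)} = \frac{\frac{1}{518 + 267} \left(12 + 267\right)}{\left(-166631 + 353757\right) \left(59533 + 26095\right)} = \frac{\frac{1}{785} \cdot 279}{187126 \cdot 85628} = \frac{\frac{1}{785} \cdot 279}{16023225128} = \frac{279}{785} \cdot \frac{1}{16023225128} = \frac{279}{12578231725480}$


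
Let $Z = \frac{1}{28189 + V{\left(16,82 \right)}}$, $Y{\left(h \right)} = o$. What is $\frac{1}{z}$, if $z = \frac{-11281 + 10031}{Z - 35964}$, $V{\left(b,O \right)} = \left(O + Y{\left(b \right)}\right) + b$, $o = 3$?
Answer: $\frac{1017421559}{35362500} \approx 28.771$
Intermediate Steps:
$Y{\left(h \right)} = 3$
$V{\left(b,O \right)} = 3 + O + b$ ($V{\left(b,O \right)} = \left(O + 3\right) + b = \left(3 + O\right) + b = 3 + O + b$)
$Z = \frac{1}{28290}$ ($Z = \frac{1}{28189 + \left(3 + 82 + 16\right)} = \frac{1}{28189 + 101} = \frac{1}{28290} \approx 3.5348 \cdot 10^{-5}$)
$z = \frac{35362500}{1017421559}$ ($z = \frac{-11281 + 10031}{\frac{1}{28290} - 35964} = - \frac{1250}{- \frac{1017421559}{28290}} = \left(-1250\right) \left(- \frac{28290}{1017421559}\right) = \frac{35362500}{1017421559} \approx 0.034757$)
$\frac{1}{z} = \frac{1}{\frac{35362500}{1017421559}} = \frac{1017421559}{35362500}$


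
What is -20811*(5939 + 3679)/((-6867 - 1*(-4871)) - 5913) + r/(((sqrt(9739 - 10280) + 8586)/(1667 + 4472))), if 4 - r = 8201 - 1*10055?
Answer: 15530358501660114/583050981733 - 11406262*I*sqrt(541)/73719937 ≈ 26636.0 - 3.5988*I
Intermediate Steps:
r = 1858 (r = 4 - (8201 - 1*10055) = 4 - (8201 - 10055) = 4 - 1*(-1854) = 4 + 1854 = 1858)
-20811*(5939 + 3679)/((-6867 - 1*(-4871)) - 5913) + r/(((sqrt(9739 - 10280) + 8586)/(1667 + 4472))) = -20811*(5939 + 3679)/((-6867 - 1*(-4871)) - 5913) + 1858/(((sqrt(9739 - 10280) + 8586)/(1667 + 4472))) = -20811*9618/((-6867 + 4871) - 5913) + 1858/(((sqrt(-541) + 8586)/6139)) = -20811*9618/(-1996 - 5913) + 1858/(((I*sqrt(541) + 8586)*(1/6139))) = -20811/((-7909*1/9618)) + 1858/(((8586 + I*sqrt(541))*(1/6139))) = -20811/(-7909/9618) + 1858/(8586/6139 + I*sqrt(541)/6139) = -20811*(-9618/7909) + 1858/(8586/6139 + I*sqrt(541)/6139) = 200160198/7909 + 1858/(8586/6139 + I*sqrt(541)/6139)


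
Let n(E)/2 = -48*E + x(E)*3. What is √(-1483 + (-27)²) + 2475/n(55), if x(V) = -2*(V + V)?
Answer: -3/8 + I*√754 ≈ -0.375 + 27.459*I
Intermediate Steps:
x(V) = -4*V
n(E) = -120*E (n(E) = 2*(-48*E - 4*E*3) = 2*(-48*E - 12*E) = 2*(-60*E) = -120*E)
√(-1483 + (-27)²) + 2475/n(55) = √(-1483 + (-27)²) + 2475/((-120*55)) = √(-1483 + 729) + 2475/(-6600) = √(-754) + 2475*(-1/6600) = I*√754 - 3/8 = -3/8 + I*√754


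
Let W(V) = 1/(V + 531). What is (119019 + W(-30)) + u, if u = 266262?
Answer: 193025782/501 ≈ 3.8528e+5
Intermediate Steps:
W(V) = 1/(531 + V)
(119019 + W(-30)) + u = (119019 + 1/(531 - 30)) + 266262 = (119019 + 1/501) + 266262 = 59628520/501 + 266262 = 193025782/501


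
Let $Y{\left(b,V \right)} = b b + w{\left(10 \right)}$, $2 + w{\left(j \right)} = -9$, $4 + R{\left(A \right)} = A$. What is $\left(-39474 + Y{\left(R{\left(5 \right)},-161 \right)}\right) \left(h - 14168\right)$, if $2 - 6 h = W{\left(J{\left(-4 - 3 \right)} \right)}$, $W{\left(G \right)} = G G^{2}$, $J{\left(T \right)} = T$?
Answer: $557138982$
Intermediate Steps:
$W{\left(G \right)} = G^{3}$
$R{\left(A \right)} = -4 + A$
$h = \frac{115}{2}$ ($h = \frac{1}{3} - \frac{\left(-4 - 3\right)^{3}}{6} = \frac{1}{3} - \frac{\left(-7\right)^{3}}{6} = \frac{1}{3} - - \frac{343}{6} = \frac{1}{3} + \frac{343}{6} = \frac{115}{2} \approx 57.5$)
$w{\left(j \right)} = -11$ ($w{\left(j \right)} = -2 - 9 = -11$)
$Y{\left(b,V \right)} = -11 + b^{2}$ ($Y{\left(b,V \right)} = b b - 11 = b^{2} - 11 = -11 + b^{2}$)
$\left(-39474 + Y{\left(R{\left(5 \right)},-161 \right)}\right) \left(h - 14168\right) = \left(-39474 - \left(11 - \left(-4 + 5\right)^{2}\right)\right) \left(\frac{115}{2} - 14168\right) = \left(-39474 - \left(11 - 1^{2}\right)\right) \left(- \frac{28221}{2}\right) = \left(-39474 + \left(-11 + 1\right)\right) \left(- \frac{28221}{2}\right) = \left(-39474 - 10\right) \left(- \frac{28221}{2}\right) = \left(-39484\right) \left(- \frac{28221}{2}\right) = 557138982$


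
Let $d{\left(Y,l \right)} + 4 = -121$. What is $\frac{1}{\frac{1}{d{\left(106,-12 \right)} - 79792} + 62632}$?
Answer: $\frac{79917}{5005361543} \approx 1.5966 \cdot 10^{-5}$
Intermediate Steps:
$d{\left(Y,l \right)} = -125$ ($d{\left(Y,l \right)} = -4 - 121 = -125$)
$\frac{1}{\frac{1}{d{\left(106,-12 \right)} - 79792} + 62632} = \frac{1}{\frac{1}{-125 - 79792} + 62632} = \frac{1}{\frac{1}{-79917} + 62632} = \frac{1}{- \frac{1}{79917} + 62632} = \frac{1}{\frac{5005361543}{79917}} = \frac{79917}{5005361543}$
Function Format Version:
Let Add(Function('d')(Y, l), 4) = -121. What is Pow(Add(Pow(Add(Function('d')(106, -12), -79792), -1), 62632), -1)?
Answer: Rational(79917, 5005361543) ≈ 1.5966e-5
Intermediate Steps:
Function('d')(Y, l) = -125 (Function('d')(Y, l) = Add(-4, -121) = -125)
Pow(Add(Pow(Add(Function('d')(106, -12), -79792), -1), 62632), -1) = Pow(Add(Pow(Add(-125, -79792), -1), 62632), -1) = Pow(Add(Pow(-79917, -1), 62632), -1) = Pow(Add(Rational(-1, 79917), 62632), -1) = Pow(Rational(5005361543, 79917), -1) = Rational(79917, 5005361543)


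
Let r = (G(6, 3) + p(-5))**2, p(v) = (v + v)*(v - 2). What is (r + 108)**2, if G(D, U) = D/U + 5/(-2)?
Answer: 390181009/16 ≈ 2.4386e+7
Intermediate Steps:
G(D, U) = -5/2 + D/U (G(D, U) = D/U + 5*(-1/2) = D/U - 5/2 = -5/2 + D/U)
p(v) = 2*v*(-2 + v) (p(v) = (2*v)*(-2 + v) = 2*v*(-2 + v))
r = 19321/4 (r = ((-5/2 + 6/3) + 2*(-5)*(-2 - 5))**2 = ((-5/2 + 6*(1/3)) + 2*(-5)*(-7))**2 = ((-5/2 + 2) + 70)**2 = (-1/2 + 70)**2 = (139/2)**2 = 19321/4 ≈ 4830.3)
(r + 108)**2 = (19321/4 + 108)**2 = (19753/4)**2 = 390181009/16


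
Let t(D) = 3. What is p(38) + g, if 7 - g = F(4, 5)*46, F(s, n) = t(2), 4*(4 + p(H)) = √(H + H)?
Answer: -135 + √19/2 ≈ -132.82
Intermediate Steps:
p(H) = -4 + √2*√H/4 (p(H) = -4 + √(H + H)/4 = -4 + √(2*H)/4 = -4 + (√2*√H)/4 = -4 + √2*√H/4)
F(s, n) = 3
g = -131 (g = 7 - 3*46 = 7 - 1*138 = 7 - 138 = -131)
p(38) + g = (-4 + √2*√38/4) - 131 = (-4 + √19/2) - 131 = -135 + √19/2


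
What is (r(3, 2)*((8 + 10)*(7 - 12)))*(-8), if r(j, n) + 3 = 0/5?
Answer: -2160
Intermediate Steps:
r(j, n) = -3 (r(j, n) = -3 + 0/5 = -3 + 0*(⅕) = -3 + 0 = -3)
(r(3, 2)*((8 + 10)*(7 - 12)))*(-8) = -3*(8 + 10)*(7 - 12)*(-8) = -54*(-5)*(-8) = -3*(-90)*(-8) = 270*(-8) = -2160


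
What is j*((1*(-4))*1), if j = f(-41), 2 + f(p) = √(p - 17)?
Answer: 8 - 4*I*√58 ≈ 8.0 - 30.463*I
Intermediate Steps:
f(p) = -2 + √(-17 + p) (f(p) = -2 + √(p - 17) = -2 + √(-17 + p))
j = -2 + I*√58 (j = -2 + √(-17 - 41) = -2 + √(-58) = -2 + I*√58 ≈ -2.0 + 7.6158*I)
j*((1*(-4))*1) = (-2 + I*√58)*((1*(-4))*1) = (-2 + I*√58)*(-4*1) = (-2 + I*√58)*(-4) = 8 - 4*I*√58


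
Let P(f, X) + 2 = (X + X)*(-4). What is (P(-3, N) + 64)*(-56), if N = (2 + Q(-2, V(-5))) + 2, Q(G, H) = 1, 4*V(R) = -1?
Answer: -1232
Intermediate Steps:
V(R) = -¼ (V(R) = (¼)*(-1) = -¼)
N = 5 (N = (2 + 1) + 2 = 3 + 2 = 5)
P(f, X) = -2 - 8*X (P(f, X) = -2 + (X + X)*(-4) = -2 + (2*X)*(-4) = -2 - 8*X)
(P(-3, N) + 64)*(-56) = ((-2 - 8*5) + 64)*(-56) = ((-2 - 40) + 64)*(-56) = (-42 + 64)*(-56) = 22*(-56) = -1232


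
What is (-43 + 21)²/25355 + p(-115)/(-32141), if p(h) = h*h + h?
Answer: -28804346/74085005 ≈ -0.38880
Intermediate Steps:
p(h) = h + h² (p(h) = h² + h = h + h²)
(-43 + 21)²/25355 + p(-115)/(-32141) = (-43 + 21)²/25355 - 115*(1 - 115)/(-32141) = (-22)²*(1/25355) - 115*(-114)*(-1/32141) = 484*(1/25355) + 13110*(-1/32141) = 44/2305 - 13110/32141 = -28804346/74085005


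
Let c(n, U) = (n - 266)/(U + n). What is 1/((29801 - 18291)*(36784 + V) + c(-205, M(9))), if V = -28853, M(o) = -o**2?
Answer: 286/26107742131 ≈ 1.0955e-8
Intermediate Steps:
c(n, U) = (-266 + n)/(U + n)
1/((29801 - 18291)*(36784 + V) + c(-205, M(9))) = 1/((29801 - 18291)*(36784 - 28853) + (-266 - 205)/(-1*9**2 - 205)) = 1/(11510*7931 - 471/(-1*81 - 205)) = 1/(91285810 - 471/(-81 - 205)) = 1/(91285810 - 471/(-286)) = 1/(91285810 - 1/286*(-471)) = 1/(91285810 + 471/286) = 1/(26107742131/286) = 286/26107742131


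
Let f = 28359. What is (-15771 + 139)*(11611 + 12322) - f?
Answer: -374149015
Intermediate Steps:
(-15771 + 139)*(11611 + 12322) - f = (-15771 + 139)*(11611 + 12322) - 1*28359 = -15632*23933 - 28359 = -374120656 - 28359 = -374149015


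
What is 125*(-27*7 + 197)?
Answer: 1000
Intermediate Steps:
125*(-27*7 + 197) = 125*(-189 + 197) = 125*8 = 1000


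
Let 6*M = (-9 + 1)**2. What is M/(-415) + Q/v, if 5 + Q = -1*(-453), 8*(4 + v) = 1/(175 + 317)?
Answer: -313692448/2800005 ≈ -112.03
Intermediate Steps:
v = -15743/3936 (v = -4 + 1/(8*(175 + 317)) = -4 + (1/8)/492 = -4 + (1/8)*(1/492) = -4 + 1/3936 = -15743/3936 ≈ -3.9997)
M = 32/3 (M = (-9 + 1)**2/6 = (1/6)*(-8)**2 = (1/6)*64 = 32/3 ≈ 10.667)
Q = 448 (Q = -5 - 1*(-453) = -5 + 453 = 448)
M/(-415) + Q/v = (32/3)/(-415) + 448/(-15743/3936) = (32/3)*(-1/415) + 448*(-3936/15743) = -32/1245 - 251904/2249 = -313692448/2800005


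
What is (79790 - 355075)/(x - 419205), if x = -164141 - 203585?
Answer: 275285/786931 ≈ 0.34982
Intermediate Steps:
x = -367726
(79790 - 355075)/(x - 419205) = (79790 - 355075)/(-367726 - 419205) = -275285/(-786931) = -275285*(-1/786931) = 275285/786931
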